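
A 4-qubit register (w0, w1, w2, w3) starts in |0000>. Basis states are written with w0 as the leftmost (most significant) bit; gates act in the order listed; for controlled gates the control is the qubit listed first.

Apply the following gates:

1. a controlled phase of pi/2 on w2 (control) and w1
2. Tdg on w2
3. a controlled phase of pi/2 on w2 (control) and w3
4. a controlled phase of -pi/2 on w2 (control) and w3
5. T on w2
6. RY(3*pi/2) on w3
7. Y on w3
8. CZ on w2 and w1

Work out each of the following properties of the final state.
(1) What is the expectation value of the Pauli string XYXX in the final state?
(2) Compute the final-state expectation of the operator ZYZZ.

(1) The expectation value of XYXX is 0. Key observation: gates 2-5 undo each other exactly, leaving only the rest of the circuit to track.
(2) The observable ZYZZ averages to 0.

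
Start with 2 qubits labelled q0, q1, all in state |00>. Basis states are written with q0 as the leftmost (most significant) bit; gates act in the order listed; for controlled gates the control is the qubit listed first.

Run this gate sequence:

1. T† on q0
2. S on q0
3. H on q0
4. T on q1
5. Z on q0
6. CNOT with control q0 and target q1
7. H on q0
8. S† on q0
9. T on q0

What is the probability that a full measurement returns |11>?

Outcome |11> occurs with probability 1/4.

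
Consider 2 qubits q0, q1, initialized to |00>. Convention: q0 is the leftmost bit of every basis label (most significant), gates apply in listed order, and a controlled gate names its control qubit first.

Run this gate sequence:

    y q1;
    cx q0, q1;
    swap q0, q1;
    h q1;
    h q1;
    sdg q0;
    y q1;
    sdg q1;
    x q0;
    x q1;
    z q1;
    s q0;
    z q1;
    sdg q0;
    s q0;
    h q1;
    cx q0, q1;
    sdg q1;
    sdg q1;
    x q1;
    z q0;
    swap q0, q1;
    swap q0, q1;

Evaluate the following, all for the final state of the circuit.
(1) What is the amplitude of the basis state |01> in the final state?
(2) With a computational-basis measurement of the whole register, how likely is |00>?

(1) The final state's coefficient on |01> equals sqrt(2)/2.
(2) A full measurement returns |00> with probability 1/2.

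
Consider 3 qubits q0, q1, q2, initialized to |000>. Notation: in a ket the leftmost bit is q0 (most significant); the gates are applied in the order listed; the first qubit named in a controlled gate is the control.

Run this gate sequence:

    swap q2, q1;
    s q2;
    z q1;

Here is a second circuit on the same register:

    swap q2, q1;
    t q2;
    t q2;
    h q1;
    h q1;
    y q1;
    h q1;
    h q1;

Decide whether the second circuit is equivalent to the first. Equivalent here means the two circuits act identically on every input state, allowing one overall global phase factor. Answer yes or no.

No — the two circuits implement different unitaries, even allowing a global phase.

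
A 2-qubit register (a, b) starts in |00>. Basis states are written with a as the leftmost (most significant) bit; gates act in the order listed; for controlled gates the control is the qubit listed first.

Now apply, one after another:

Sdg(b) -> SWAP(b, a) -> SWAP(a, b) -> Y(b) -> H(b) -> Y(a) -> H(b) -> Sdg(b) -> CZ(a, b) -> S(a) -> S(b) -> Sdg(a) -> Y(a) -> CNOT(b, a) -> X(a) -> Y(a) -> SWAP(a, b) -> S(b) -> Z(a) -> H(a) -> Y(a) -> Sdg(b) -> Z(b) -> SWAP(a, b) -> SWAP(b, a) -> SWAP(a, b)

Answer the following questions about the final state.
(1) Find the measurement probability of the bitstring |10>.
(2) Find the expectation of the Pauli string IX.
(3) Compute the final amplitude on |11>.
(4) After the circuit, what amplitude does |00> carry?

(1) The probability of measuring |10> is 1/2.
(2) In the final state, IX has expectation 1.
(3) The final state's coefficient on |11> equals sqrt(2)*I/2.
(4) |00> carries amplitude 0 in the final state.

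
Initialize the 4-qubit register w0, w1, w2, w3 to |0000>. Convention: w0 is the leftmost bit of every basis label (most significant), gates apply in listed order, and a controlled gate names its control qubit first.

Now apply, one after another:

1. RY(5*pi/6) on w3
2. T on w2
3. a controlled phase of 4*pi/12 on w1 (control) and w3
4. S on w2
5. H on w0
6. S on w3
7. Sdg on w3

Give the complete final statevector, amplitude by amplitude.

After the circuit, the state carries amplitude -1/4 + sqrt(3)/4 on |0000>, 1/4 + sqrt(3)/4 on |0001>, -1/4 + sqrt(3)/4 on |1000>, 1/4 + sqrt(3)/4 on |1001>, and 0 on every other basis state. Key observation: gates 6-7 undo each other exactly, leaving only the rest of the circuit to track.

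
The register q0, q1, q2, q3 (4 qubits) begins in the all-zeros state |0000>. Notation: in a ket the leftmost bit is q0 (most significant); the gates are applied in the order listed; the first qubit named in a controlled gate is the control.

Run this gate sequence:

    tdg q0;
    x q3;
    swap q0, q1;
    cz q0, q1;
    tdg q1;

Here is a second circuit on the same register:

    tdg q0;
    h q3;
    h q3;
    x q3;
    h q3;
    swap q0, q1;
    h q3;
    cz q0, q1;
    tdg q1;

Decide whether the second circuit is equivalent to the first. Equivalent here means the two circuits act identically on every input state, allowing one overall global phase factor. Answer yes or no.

Yes, they are equivalent — the unitaries differ by at most a global phase.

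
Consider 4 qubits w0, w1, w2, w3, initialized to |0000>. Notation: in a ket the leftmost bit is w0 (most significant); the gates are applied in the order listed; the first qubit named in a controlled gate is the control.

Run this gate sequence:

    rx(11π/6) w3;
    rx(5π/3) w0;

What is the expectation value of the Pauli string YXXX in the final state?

In the final state, YXXX has expectation 0.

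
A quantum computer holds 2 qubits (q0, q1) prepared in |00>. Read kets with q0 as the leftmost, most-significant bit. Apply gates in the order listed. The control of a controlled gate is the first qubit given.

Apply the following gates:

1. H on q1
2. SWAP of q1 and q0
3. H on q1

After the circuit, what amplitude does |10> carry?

The final state's coefficient on |10> equals 1/2.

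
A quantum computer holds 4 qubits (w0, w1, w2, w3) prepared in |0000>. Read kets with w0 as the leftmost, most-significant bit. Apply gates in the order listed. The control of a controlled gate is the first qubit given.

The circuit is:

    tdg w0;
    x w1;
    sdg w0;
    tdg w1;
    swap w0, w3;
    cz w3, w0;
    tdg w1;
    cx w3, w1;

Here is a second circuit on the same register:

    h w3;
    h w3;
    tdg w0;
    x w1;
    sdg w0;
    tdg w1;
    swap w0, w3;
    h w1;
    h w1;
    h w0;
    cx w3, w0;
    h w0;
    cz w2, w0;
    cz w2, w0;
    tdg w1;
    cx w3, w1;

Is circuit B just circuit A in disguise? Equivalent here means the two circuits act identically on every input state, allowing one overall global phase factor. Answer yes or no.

Yes — the two circuits implement the same unitary up to a global phase.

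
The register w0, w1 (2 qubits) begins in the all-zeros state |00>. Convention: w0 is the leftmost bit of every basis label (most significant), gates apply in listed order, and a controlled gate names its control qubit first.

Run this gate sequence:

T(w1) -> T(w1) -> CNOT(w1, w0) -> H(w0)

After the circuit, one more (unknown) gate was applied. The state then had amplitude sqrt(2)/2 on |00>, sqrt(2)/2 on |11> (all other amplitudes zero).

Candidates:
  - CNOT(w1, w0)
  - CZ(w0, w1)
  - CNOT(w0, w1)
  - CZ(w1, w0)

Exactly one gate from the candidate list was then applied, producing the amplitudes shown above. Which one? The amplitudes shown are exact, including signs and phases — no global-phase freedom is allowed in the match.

The applied gate was CNOT(w0, w1).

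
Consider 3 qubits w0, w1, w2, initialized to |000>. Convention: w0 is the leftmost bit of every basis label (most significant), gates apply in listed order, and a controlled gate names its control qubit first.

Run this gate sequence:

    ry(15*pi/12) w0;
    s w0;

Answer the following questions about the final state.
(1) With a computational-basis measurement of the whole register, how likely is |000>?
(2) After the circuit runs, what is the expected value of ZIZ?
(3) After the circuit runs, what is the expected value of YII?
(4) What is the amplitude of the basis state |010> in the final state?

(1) Outcome |000> occurs with probability 1/2 - sqrt(2)/4.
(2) The expectation value of ZIZ is -sqrt(2)/2.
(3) In the final state, YII has expectation -sqrt(2)/2.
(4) The amplitude on |010> is 0.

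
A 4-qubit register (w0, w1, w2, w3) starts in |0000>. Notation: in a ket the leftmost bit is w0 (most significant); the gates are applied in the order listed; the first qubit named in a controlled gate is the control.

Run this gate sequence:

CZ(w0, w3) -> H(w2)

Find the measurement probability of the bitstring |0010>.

The probability of measuring |0010> is 1/2.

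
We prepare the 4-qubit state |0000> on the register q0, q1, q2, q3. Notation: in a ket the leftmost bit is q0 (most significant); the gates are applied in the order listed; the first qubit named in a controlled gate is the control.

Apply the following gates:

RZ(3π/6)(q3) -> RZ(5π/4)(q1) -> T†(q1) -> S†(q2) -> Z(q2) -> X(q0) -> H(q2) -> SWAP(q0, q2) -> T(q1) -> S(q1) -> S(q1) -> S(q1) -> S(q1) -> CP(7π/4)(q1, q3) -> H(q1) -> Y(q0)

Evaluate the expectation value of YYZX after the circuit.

The observable YYZX averages to 0. Key observation: the block from step 10 through step 13 cancels to the identity and can be dropped.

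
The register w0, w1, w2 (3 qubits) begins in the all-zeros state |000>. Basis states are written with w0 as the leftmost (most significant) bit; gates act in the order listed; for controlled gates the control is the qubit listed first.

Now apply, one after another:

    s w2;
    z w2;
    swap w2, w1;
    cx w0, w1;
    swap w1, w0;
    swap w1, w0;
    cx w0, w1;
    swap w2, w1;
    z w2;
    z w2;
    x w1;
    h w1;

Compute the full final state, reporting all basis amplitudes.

The resulting statevector has amplitude sqrt(2)/2 on |000>, -sqrt(2)/2 on |010>, and 0 on every other basis state. Key observation: the block from step 2 through step 9 cancels to the identity and can be dropped.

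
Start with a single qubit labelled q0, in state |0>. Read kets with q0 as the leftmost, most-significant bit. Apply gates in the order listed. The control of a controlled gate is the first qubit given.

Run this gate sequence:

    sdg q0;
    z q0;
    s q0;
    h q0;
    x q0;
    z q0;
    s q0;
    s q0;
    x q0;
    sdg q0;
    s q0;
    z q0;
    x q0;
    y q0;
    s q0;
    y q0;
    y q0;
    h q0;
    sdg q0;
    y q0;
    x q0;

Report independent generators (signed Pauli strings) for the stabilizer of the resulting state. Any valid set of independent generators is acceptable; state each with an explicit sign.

The final state is stabilized by the group generated by +X; other independent generating sets are equally valid.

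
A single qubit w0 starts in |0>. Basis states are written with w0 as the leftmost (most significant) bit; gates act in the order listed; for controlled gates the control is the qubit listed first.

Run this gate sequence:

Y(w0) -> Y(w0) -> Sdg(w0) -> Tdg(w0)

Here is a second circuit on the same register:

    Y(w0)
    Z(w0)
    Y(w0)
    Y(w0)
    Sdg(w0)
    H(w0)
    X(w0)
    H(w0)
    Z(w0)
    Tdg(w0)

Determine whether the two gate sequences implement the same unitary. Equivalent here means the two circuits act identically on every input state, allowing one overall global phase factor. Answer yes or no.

No, they are not equivalent — no single phase factor reconciles the two unitaries.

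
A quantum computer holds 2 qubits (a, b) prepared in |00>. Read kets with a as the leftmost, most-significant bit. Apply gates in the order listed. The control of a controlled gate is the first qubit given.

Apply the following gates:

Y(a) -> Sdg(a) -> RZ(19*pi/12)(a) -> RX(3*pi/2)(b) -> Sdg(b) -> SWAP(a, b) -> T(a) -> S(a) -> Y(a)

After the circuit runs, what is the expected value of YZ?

The observable YZ averages to -sqrt(2)/2.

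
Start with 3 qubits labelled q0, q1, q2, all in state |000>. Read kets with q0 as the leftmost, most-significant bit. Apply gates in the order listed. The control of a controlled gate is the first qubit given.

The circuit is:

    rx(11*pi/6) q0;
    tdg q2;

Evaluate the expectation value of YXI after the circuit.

The expectation value of YXI is 0.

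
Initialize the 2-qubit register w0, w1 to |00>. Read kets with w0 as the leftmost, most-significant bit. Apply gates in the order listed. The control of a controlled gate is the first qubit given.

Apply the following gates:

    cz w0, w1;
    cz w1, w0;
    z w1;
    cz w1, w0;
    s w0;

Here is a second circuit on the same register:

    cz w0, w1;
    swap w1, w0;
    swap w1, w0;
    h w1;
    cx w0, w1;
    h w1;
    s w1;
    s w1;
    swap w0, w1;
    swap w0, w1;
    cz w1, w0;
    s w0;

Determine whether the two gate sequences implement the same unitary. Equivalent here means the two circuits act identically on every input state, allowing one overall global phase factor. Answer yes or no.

Yes: on every input state the two circuits agree up to one overall phase factor.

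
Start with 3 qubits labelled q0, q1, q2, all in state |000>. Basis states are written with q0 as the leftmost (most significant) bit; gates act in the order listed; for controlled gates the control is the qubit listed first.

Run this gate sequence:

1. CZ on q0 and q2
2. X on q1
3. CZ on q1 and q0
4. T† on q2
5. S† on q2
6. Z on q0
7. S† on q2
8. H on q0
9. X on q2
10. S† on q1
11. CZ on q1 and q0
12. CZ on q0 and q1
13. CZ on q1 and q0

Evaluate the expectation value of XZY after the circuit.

The expectation value of XZY is 0.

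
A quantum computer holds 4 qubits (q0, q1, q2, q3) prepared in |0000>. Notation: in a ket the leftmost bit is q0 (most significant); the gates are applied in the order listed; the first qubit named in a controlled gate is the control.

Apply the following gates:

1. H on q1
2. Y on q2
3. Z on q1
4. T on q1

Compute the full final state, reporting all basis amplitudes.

The final amplitudes are sqrt(2)*I/2 on |0010>, -sqrt(2)*exp(3*I*pi/4)/2 on |0110>, and 0 on every other basis state.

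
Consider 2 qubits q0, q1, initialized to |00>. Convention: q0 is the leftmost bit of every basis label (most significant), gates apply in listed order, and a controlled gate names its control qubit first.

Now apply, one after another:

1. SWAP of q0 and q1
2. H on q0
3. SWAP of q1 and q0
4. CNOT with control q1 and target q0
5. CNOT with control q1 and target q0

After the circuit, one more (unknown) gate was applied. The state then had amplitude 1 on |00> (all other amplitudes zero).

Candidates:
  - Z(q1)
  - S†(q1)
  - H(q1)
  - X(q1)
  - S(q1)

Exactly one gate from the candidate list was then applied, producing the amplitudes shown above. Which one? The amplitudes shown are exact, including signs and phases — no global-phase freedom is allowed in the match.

It was H(q1) that produced the state shown. Key observation: steps 4-5 multiply out to the identity, so the circuit reduces to the remaining gates.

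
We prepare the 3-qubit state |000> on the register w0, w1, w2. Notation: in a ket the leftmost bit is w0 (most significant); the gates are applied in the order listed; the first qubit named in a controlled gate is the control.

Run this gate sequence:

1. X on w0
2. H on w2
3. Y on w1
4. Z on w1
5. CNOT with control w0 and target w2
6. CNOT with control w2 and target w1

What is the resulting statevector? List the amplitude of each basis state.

The resulting statevector has amplitude -sqrt(2)*I/2 on |101>, -sqrt(2)*I/2 on |110>, and 0 on every other basis state.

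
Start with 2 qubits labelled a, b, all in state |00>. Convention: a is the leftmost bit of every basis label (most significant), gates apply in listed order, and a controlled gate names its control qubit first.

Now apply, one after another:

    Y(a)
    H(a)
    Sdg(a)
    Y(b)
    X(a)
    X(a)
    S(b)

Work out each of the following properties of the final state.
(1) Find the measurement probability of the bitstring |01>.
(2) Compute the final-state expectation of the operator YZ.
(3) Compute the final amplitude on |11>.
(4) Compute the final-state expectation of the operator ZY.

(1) The probability of measuring |01> is 1/2. Key observation: gates 5-6 undo each other exactly, leaving only the rest of the circuit to track.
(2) The observable YZ averages to -1.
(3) The amplitude on |11> is sqrt(2)/2.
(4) In the final state, ZY has expectation 0.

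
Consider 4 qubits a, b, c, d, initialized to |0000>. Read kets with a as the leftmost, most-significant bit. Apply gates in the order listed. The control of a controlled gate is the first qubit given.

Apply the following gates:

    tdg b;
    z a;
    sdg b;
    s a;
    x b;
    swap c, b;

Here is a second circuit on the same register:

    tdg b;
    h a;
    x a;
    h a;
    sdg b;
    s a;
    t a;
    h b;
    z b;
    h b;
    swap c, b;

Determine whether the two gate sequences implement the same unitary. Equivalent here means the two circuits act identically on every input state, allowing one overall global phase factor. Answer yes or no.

No: there is an input state on which the two circuits produce genuinely different outputs (not merely differing by a phase).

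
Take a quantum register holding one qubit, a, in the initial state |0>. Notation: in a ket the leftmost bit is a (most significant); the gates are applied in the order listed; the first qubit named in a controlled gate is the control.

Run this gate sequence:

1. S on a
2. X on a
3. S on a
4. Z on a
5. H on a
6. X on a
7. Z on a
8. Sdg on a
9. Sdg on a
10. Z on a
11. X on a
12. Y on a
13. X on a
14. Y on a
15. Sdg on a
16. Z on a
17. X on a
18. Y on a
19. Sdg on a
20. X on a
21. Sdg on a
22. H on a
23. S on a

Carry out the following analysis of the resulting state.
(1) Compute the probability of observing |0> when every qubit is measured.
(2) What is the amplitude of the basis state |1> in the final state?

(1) A full measurement returns |0> with probability 1/2.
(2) The final state's coefficient on |1> equals 1/2 + I/2.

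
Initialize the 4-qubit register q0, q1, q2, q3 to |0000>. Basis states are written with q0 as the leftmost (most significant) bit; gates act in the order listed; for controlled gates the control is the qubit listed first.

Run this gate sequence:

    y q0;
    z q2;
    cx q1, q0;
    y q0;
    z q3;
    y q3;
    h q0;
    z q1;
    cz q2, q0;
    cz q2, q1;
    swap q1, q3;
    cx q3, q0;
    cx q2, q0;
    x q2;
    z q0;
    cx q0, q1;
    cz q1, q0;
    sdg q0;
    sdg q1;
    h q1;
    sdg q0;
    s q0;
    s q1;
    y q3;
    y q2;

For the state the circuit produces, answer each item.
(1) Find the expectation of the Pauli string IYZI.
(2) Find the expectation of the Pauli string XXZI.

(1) The expectation value of IYZI is 0.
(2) The expectation value of XXZI is 0.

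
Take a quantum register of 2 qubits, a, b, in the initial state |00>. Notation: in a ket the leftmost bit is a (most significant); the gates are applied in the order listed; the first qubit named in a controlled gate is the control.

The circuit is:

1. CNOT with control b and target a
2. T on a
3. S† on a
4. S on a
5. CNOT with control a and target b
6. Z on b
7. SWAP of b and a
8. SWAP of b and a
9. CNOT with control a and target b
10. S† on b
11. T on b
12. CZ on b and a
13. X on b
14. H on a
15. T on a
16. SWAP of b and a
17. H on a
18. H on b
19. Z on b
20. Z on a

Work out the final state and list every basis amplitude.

The resulting statevector has amplitude sqrt(2)*(1 + exp(I*pi/4))/4 on |00>, sqrt(2)*(-1 + exp(I*pi/4))/4 on |01>, sqrt(2)*(1 + exp(I*pi/4))/4 on |10>, sqrt(2)*(-1 + exp(I*pi/4))/4 on |11>.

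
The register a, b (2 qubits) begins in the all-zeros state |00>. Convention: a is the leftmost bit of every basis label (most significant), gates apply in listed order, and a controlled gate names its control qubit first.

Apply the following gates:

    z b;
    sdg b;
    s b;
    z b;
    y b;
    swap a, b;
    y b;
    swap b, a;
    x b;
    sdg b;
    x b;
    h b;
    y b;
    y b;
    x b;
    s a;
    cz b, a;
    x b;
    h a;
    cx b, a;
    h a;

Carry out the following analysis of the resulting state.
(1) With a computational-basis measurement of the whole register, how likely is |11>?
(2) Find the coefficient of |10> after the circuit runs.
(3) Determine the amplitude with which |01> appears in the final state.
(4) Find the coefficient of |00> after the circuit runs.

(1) Outcome |11> occurs with probability 1/2. Key observation: the block from step 1 through step 4 cancels to the identity and can be dropped.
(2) The final state's coefficient on |10> equals sqrt(2)*I/2.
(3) The amplitude on |01> is 0.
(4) The amplitude on |00> is 0.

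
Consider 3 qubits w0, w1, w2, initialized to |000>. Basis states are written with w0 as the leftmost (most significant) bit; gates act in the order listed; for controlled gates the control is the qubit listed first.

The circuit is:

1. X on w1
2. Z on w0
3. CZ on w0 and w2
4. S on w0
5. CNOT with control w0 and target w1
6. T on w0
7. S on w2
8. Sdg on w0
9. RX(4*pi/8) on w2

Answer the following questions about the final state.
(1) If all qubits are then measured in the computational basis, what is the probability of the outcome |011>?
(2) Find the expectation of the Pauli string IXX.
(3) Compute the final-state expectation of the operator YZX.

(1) Outcome |011> occurs with probability 1/2.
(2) The expectation value of IXX is 0.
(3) In the final state, YZX has expectation 0.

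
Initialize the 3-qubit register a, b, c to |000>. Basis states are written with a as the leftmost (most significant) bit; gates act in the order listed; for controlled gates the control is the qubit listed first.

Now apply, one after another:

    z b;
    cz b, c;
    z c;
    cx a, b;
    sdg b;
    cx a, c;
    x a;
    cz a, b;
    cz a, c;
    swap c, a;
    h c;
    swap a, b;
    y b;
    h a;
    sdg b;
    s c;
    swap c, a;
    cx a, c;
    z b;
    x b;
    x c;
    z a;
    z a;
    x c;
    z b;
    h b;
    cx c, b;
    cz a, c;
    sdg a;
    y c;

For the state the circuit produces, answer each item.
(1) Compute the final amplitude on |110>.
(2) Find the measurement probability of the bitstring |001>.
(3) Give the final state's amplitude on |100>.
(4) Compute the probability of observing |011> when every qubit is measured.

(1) The amplitude on |110> is sqrt(2)*I/4.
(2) A full measurement returns |001> with probability 1/8.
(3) |100> carries amplitude sqrt(2)*I/4 in the final state.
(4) Outcome |011> occurs with probability 1/8.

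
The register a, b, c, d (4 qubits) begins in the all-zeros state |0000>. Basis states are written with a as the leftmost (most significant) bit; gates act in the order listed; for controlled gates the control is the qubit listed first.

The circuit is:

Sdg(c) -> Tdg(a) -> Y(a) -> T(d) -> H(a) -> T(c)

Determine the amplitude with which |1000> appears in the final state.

The amplitude on |1000> is -sqrt(2)*I/2.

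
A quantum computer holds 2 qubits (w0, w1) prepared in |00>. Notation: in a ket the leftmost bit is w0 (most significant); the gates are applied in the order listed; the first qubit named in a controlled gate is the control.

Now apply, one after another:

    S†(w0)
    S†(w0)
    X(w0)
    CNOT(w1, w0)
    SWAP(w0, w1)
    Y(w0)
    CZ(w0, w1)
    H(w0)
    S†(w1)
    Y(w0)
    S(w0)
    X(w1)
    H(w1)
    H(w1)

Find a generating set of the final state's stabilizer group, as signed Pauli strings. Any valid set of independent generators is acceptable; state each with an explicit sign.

The final state is stabilized by the group generated by +YI, +IZ; other independent generating sets are equally valid.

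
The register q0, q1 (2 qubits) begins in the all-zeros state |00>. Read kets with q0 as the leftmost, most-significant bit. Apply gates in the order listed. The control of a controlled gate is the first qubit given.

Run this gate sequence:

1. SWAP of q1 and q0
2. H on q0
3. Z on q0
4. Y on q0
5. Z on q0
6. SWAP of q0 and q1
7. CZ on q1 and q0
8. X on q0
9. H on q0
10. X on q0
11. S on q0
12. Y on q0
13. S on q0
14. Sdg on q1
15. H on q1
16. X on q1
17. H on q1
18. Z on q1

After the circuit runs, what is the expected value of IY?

In the final state, IY has expectation 1.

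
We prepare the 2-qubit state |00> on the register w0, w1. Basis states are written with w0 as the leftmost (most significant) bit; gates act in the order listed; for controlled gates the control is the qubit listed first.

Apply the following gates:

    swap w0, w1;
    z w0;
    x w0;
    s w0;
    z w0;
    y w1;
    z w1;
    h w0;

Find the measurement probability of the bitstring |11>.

The probability of measuring |11> is 1/2.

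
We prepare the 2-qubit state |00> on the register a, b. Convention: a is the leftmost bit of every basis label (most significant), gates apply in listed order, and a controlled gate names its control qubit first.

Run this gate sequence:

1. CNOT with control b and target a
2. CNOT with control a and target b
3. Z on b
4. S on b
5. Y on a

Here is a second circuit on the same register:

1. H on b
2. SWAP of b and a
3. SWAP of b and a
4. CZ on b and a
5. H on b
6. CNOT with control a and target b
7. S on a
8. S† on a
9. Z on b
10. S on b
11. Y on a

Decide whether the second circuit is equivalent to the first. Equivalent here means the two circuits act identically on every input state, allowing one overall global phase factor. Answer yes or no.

No: there is an input state on which the two circuits produce genuinely different outputs (not merely differing by a phase).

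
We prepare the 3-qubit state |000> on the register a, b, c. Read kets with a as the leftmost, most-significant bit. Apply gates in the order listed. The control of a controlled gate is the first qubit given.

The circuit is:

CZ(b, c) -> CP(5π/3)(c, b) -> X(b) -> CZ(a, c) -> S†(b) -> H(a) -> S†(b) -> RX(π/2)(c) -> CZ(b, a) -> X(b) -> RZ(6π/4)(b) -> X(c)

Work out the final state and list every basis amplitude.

The resulting statevector has amplitude -exp(3*I*pi/4)/2 on |000>, exp(I*pi/4)/2 on |001>, 0 on |010>, 0 on |011>, exp(3*I*pi/4)/2 on |100>, -exp(I*pi/4)/2 on |101>, 0 on |110>, 0 on |111>.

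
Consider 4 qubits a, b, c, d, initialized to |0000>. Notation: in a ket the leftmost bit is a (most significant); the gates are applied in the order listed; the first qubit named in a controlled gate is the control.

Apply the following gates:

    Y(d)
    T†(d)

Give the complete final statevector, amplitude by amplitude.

The resulting statevector has amplitude exp(I*pi/4) on |0001>, and 0 on every other basis state.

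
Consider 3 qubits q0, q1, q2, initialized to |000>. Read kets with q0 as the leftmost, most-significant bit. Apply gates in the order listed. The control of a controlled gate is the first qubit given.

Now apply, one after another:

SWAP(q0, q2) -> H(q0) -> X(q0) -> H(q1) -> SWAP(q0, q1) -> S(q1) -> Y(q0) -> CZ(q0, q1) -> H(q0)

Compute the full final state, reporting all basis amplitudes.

The final amplitudes are sqrt(2)/2 on |010>, -sqrt(2)*I/2 on |100>, and 0 on every other basis state.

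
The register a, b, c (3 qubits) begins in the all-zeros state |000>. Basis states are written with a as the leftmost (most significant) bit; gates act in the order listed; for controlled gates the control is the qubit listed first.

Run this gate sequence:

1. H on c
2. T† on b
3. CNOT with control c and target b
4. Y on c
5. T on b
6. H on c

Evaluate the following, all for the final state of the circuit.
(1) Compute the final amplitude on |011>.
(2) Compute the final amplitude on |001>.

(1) |011> carries amplitude -exp(3*I*pi/4)/2 in the final state.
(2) The final state's coefficient on |001> equals -I/2.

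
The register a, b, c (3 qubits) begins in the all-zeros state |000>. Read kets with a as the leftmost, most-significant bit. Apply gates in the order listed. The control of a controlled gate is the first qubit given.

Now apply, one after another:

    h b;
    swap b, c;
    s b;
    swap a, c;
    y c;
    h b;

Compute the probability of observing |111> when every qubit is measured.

Outcome |111> occurs with probability 1/4.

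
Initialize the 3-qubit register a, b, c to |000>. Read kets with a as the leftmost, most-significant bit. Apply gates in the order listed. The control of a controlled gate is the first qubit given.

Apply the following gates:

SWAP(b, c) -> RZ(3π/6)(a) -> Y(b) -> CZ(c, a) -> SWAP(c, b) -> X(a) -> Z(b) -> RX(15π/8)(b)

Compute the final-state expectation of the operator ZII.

The observable ZII averages to -1.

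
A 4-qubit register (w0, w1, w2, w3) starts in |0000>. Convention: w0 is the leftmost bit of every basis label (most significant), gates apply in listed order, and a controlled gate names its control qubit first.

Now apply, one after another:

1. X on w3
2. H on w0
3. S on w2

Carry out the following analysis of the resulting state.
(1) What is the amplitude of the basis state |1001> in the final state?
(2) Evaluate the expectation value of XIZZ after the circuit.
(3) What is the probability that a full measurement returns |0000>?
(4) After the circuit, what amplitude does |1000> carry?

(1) The amplitude on |1001> is sqrt(2)/2.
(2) In the final state, XIZZ has expectation -1.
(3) Outcome |0000> occurs with probability 0.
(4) The amplitude on |1000> is 0.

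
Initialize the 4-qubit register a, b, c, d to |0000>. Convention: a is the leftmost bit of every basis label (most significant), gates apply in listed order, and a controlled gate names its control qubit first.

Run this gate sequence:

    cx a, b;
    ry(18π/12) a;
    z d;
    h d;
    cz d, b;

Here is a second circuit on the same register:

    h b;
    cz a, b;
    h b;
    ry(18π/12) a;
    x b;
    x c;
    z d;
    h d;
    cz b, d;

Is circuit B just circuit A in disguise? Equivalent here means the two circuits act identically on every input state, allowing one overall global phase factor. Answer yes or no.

No — the two circuits implement different unitaries, even allowing a global phase.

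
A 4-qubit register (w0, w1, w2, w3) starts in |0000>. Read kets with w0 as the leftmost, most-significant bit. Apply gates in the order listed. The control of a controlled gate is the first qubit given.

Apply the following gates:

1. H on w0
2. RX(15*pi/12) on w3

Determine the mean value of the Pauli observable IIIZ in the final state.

The observable IIIZ averages to -sqrt(2)/2.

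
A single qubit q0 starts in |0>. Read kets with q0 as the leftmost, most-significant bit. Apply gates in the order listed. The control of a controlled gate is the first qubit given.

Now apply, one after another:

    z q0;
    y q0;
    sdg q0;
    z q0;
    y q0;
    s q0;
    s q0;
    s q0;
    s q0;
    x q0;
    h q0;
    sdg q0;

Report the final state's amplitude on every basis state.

After the circuit, the state carries amplitude sqrt(2)*I/2 on |0>, -sqrt(2)/2 on |1>. Key observation: gates 6-9 undo each other exactly, leaving only the rest of the circuit to track.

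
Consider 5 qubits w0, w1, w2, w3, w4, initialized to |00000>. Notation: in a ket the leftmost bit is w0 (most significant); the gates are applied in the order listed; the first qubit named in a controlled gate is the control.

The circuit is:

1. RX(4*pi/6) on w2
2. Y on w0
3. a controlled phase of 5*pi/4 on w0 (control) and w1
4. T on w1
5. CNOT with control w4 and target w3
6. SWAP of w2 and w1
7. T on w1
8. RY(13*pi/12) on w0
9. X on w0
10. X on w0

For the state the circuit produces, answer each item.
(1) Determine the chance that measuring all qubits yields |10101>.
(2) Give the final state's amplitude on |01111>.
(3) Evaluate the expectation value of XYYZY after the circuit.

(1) Outcome |10101> occurs with probability 0.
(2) The amplitude on |01111> is 0.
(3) The observable XYYZY averages to 0.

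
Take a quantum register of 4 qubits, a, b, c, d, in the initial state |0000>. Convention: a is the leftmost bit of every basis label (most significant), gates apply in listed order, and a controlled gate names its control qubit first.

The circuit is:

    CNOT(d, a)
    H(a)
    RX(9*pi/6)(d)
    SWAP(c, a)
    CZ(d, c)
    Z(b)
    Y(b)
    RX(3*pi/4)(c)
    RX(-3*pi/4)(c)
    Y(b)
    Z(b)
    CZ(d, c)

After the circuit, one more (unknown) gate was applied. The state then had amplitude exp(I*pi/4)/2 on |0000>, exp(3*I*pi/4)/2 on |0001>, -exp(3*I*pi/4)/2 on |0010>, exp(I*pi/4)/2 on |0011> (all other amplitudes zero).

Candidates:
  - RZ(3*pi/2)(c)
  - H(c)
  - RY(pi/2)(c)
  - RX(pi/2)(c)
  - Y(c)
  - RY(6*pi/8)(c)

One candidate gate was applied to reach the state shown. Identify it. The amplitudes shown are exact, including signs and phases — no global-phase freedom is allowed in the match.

The unique candidate consistent with the amplitudes is RZ(3*pi/2)(c).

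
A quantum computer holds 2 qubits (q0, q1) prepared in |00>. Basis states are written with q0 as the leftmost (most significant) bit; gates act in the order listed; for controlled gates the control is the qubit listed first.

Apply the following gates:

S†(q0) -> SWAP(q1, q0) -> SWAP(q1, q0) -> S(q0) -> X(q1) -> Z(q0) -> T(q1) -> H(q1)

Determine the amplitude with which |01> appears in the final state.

The amplitude on |01> is -sqrt(2)*exp(I*pi/4)/2.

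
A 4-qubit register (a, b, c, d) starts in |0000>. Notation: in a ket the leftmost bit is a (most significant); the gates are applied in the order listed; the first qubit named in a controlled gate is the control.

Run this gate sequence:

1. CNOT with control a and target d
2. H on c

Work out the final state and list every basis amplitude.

The resulting statevector has amplitude sqrt(2)/2 on |0000>, sqrt(2)/2 on |0010>, and 0 on every other basis state.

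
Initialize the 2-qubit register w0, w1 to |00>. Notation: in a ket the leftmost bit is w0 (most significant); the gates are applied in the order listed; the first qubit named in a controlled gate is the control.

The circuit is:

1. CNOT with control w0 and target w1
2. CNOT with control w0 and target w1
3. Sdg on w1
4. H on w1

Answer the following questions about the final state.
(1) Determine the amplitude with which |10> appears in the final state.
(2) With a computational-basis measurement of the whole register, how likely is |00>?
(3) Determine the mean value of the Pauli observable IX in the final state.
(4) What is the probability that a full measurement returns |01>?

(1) The final state's coefficient on |10> equals 0. Key observation: the block from step 1 through step 2 cancels to the identity and can be dropped.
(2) Outcome |00> occurs with probability 1/2.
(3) The expectation value of IX is 1.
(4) The probability of measuring |01> is 1/2.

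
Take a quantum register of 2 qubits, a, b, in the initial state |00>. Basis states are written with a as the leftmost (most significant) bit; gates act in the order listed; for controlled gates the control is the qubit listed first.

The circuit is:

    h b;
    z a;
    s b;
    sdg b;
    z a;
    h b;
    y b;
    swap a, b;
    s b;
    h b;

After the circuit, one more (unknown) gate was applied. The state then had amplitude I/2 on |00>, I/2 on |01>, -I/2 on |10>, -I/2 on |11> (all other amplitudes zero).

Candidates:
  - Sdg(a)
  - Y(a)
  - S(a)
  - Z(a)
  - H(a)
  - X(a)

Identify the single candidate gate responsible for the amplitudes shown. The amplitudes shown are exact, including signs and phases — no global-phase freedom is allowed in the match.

It was H(a) that produced the state shown. Key observation: steps 1-6 multiply out to the identity, so the circuit reduces to the remaining gates.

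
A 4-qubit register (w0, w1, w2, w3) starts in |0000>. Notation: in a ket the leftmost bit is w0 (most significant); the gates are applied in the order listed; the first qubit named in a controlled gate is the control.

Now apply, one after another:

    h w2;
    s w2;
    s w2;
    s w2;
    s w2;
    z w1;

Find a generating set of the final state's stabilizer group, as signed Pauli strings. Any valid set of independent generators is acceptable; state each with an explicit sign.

One valid set of independent stabilizer generators is +IIXI, +ZIII, +IZII, +IIIZ (any independent generating set of the same group is equally correct).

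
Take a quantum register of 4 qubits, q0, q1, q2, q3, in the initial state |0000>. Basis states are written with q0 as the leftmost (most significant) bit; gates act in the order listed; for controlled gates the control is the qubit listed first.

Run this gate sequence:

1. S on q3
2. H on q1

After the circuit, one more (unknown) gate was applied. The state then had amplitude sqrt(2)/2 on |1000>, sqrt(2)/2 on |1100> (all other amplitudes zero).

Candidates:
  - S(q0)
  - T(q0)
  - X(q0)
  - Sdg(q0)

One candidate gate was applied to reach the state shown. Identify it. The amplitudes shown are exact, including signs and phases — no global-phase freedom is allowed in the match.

The applied gate was X(q0).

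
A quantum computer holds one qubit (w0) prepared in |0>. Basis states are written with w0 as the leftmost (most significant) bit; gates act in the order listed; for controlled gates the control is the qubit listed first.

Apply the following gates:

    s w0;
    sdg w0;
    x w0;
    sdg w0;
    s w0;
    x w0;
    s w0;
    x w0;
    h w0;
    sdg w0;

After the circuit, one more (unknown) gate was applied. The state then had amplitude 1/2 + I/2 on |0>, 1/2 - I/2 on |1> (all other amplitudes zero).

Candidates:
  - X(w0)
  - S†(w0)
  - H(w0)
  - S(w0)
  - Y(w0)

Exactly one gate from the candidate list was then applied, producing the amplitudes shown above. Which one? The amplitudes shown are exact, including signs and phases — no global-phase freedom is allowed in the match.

The unique candidate consistent with the amplitudes is H(w0). Key observation: gates 2-7 undo each other exactly, leaving only the rest of the circuit to track.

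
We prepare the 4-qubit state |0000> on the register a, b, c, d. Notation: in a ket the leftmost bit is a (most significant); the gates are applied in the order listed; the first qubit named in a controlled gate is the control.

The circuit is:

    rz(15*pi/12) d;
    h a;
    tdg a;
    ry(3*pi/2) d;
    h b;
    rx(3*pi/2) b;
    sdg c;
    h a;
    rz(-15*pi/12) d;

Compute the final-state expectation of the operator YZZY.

In the final state, YZZY has expectation 0.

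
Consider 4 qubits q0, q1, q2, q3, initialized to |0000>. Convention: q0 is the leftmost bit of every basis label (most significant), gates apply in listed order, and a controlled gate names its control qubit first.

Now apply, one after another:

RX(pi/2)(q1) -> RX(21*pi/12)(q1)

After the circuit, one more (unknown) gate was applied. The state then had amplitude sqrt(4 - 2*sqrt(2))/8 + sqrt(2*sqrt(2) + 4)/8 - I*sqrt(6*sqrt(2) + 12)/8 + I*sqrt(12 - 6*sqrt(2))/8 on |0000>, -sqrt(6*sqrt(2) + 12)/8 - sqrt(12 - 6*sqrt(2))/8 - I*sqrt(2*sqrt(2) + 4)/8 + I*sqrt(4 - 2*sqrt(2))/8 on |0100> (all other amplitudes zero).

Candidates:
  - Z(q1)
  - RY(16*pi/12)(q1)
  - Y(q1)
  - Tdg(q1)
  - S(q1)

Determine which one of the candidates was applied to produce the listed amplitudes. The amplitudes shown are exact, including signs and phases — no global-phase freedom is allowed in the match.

The applied gate was RY(16*pi/12)(q1).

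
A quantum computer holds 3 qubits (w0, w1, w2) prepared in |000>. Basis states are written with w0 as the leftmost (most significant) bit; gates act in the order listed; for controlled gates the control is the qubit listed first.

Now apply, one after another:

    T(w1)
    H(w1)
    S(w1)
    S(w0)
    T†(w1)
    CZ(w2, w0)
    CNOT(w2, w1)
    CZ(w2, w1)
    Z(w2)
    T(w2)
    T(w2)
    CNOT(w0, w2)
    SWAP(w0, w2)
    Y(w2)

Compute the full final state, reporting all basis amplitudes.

After the circuit, the state carries amplitude sqrt(2)*I/2 on |001>, sqrt(2)*exp(3*I*pi/4)/2 on |011>, and 0 on every other basis state.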